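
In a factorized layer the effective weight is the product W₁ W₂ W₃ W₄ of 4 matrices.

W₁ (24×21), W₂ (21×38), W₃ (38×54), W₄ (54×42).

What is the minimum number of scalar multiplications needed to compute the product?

Adjacent pairs: W₁W₂ = 24·21·38 = 19152; W₂W₃ = 21·38·54 = 43092; W₃W₄ = 38·54·42 = 86184.
Length 3: W₁..W₃: k=1: 0+43092+24·21·54=70308; k=2: 19152+0+24·38·54=68400 → min 68400 | W₂..W₄: k=2: 0+86184+21·38·42=119700; k=3: 43092+0+21·54·42=90720 → min 90720.
Length 4: W₁..W₄: k=1: 0+90720+24·21·42=111888; k=2: 19152+86184+24·38·42=143640; k=3: 68400+0+24·54·42=122832 → min 111888.
Optimal order: (W₁ ((W₂ W₃) W₄)) with cost 111888.

111888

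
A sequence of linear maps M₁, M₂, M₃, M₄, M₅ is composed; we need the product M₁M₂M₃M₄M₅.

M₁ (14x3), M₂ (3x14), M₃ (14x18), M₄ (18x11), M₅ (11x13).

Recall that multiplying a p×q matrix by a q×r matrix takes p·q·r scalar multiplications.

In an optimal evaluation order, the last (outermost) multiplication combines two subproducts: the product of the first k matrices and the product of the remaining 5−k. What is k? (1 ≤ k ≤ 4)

Adjacent pairs: M₁M₂ = 14·3·14 = 588; M₂M₃ = 3·14·18 = 756; M₃M₄ = 14·18·11 = 2772; M₄M₅ = 18·11·13 = 2574.
Length 3: M₁..M₃: k=1: 0+756+14·3·18=1512; k=2: 588+0+14·14·18=4116 → min 1512 | M₂..M₄: k=2: 0+2772+3·14·11=3234; k=3: 756+0+3·18·11=1350 → min 1350 | M₃..M₅: k=3: 0+2574+14·18·13=5850; k=4: 2772+0+14·11·13=4774 → min 4774.
Length 4: M₁..M₄: k=1: 0+1350+14·3·11=1812; k=2: 588+2772+14·14·11=5516; k=3: 1512+0+14·18·11=4284 → min 1812 | M₂..M₅: k=2: 0+4774+3·14·13=5320; k=3: 756+2574+3·18·13=4032; k=4: 1350+0+3·11·13=1779 → min 1779.
Top-level splits: k=1: (M₁..M₁)·(M₂..M₅) → 0+1779+14·3·13 = 2325; k=2: (M₁..M₂)·(M₃..M₅) → 588+4774+14·14·13 = 7910; k=3: (M₁..M₃)·(M₄..M₅) → 1512+2574+14·18·13 = 7362; k=4: (M₁..M₄)·(M₅..M₅) → 1812+0+14·11·13 = 3814.
Best split is after M₁, i.e. k = 1.

1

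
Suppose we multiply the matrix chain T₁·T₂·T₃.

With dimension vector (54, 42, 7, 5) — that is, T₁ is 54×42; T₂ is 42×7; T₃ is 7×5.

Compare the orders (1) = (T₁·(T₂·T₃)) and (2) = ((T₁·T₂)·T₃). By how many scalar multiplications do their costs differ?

4956

Order (1) = (T₁·(T₂·T₃)): (T₂·T₃): 42×7 by 7×5 → 42×5, cost 42·7·5 = 1470; (T₁·(T₂·T₃)): 54×42 by 42×5 → 54×5, cost 54·42·5 = 11340; cumulative 12810. Total 12810.
Order (2) = ((T₁·T₂)·T₃): (T₁·T₂): 54×42 by 42×7 → 54×7, cost 54·42·7 = 15876; ((T₁·T₂)·T₃): 54×7 by 7×5 → 54×5, cost 54·7·5 = 1890; cumulative 17766. Total 17766.
Difference: |12810 − 17766| = 4956.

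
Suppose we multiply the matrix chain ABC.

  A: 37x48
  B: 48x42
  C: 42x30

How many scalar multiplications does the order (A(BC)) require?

113760

(BC): 48×42 by 42×30 → 48×30, cost 48·42·30 = 60480
(A(BC)): 37×48 by 48×30 → 37×30, cost 37·48·30 = 53280; cumulative 113760
Total: 113760 scalar multiplications.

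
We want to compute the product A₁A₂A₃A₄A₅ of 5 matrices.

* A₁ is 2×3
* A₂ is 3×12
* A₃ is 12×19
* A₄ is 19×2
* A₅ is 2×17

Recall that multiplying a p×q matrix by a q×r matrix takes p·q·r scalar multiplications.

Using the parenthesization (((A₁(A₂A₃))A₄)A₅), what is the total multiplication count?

(A₂A₃): 3×12 by 12×19 → 3×19, cost 3·12·19 = 684
(A₁(A₂A₃)): 2×3 by 3×19 → 2×19, cost 2·3·19 = 114; cumulative 798
((A₁(A₂A₃))A₄): 2×19 by 19×2 → 2×2, cost 2·19·2 = 76; cumulative 874
(((A₁(A₂A₃))A₄)A₅): 2×2 by 2×17 → 2×17, cost 2·2·17 = 68; cumulative 942
Total: 942 scalar multiplications.

942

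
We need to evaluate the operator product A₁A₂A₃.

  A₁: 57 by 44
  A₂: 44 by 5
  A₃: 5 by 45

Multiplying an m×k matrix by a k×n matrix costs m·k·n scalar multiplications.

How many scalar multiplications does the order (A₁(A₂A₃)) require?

(A₂A₃): 44×5 by 5×45 → 44×45, cost 44·5·45 = 9900
(A₁(A₂A₃)): 57×44 by 44×45 → 57×45, cost 57·44·45 = 112860; cumulative 122760
Total: 122760 scalar multiplications.

122760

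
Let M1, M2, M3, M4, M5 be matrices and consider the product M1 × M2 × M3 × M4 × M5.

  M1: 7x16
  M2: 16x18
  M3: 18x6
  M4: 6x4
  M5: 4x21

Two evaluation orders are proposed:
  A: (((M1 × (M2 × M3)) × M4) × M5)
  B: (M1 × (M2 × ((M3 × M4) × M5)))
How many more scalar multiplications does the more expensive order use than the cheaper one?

7188

Order A = (((M1 × (M2 × M3)) × M4) × M5): (M2 × M3): 16×18 by 18×6 → 16×6, cost 16·18·6 = 1728; (M1 × (M2 × M3)): 7×16 by 16×6 → 7×6, cost 7·16·6 = 672; cumulative 2400; ((M1 × (M2 × M3)) × M4): 7×6 by 6×4 → 7×4, cost 7·6·4 = 168; cumulative 2568; (((M1 × (M2 × M3)) × M4) × M5): 7×4 by 4×21 → 7×21, cost 7·4·21 = 588; cumulative 3156. Total 3156.
Order B = (M1 × (M2 × ((M3 × M4) × M5))): (M3 × M4): 18×6 by 6×4 → 18×4, cost 18·6·4 = 432; ((M3 × M4) × M5): 18×4 by 4×21 → 18×21, cost 18·4·21 = 1512; cumulative 1944; (M2 × ((M3 × M4) × M5)): 16×18 by 18×21 → 16×21, cost 16·18·21 = 6048; cumulative 7992; (M1 × (M2 × ((M3 × M4) × M5))): 7×16 by 16×21 → 7×21, cost 7·16·21 = 2352; cumulative 10344. Total 10344.
Difference: |3156 − 10344| = 7188.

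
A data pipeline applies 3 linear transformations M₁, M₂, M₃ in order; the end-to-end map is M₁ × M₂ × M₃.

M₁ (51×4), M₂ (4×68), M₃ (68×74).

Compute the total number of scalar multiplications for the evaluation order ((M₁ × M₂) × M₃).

270504

(M₁ × M₂): 51×4 by 4×68 → 51×68, cost 51·4·68 = 13872
((M₁ × M₂) × M₃): 51×68 by 68×74 → 51×74, cost 51·68·74 = 256632; cumulative 270504
Total: 270504 scalar multiplications.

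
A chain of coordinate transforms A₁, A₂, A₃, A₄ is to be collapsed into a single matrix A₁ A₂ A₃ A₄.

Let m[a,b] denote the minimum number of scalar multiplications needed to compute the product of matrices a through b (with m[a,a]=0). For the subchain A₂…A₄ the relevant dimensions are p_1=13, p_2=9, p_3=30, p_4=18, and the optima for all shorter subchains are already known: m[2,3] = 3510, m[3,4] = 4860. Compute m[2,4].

6966

m[2,4] = min over k∈[2,3] of m[2,k]+m[k+1,4]+p_{1}·p_k·p_{4}.
k=2: 0 + 4860 + 13·9·18 = 6966; k=3: 3510 + 0 + 13·30·18 = 10530.
Minimum: 6966 at k=2.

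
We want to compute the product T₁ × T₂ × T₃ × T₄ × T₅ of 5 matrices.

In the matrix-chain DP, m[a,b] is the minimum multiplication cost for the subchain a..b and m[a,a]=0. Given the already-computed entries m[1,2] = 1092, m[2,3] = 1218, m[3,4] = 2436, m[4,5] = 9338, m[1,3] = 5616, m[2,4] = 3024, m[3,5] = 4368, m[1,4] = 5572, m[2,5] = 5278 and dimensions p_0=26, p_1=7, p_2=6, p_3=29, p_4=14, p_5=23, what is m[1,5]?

9048

m[1,5] = min over k∈[1,4] of m[1,k]+m[k+1,5]+p_{0}·p_k·p_{5}.
k=1: 0 + 5278 + 26·7·23 = 9464; k=2: 1092 + 4368 + 26·6·23 = 9048; k=3: 5616 + 9338 + 26·29·23 = 32296; k=4: 5572 + 0 + 26·14·23 = 13944.
Minimum: 9048 at k=2.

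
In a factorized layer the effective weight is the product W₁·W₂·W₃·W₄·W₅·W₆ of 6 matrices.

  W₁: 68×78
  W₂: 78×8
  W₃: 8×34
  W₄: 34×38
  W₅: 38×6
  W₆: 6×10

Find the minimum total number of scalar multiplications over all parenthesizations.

Adjacent pairs: W₁W₂ = 68·78·8 = 42432; W₂W₃ = 78·8·34 = 21216; W₃W₄ = 8·34·38 = 10336; W₄W₅ = 34·38·6 = 7752; W₅W₆ = 38·6·10 = 2280.
Length 3: W₁..W₃: k=1: 0+21216+68·78·34=201552; k=2: 42432+0+68·8·34=60928 → min 60928 | W₂..W₄: k=2: 0+10336+78·8·38=34048; k=3: 21216+0+78·34·38=121992 → min 34048 | W₃..W₅: k=3: 0+7752+8·34·6=9384; k=4: 10336+0+8·38·6=12160 → min 9384 | W₄..W₆: k=4: 0+2280+34·38·10=15200; k=5: 7752+0+34·6·10=9792 → min 9792.
Length 4: W₁..W₄: k=1: 0+34048+68·78·38=235600; k=2: 42432+10336+68·8·38=73440; k=3: 60928+0+68·34·38=148784 → min 73440 | W₂..W₅: k=2: 0+9384+78·8·6=13128; k=3: 21216+7752+78·34·6=44880; k=4: 34048+0+78·38·6=51832 → min 13128 | W₃..W₆: k=3: 0+9792+8·34·10=12512; k=4: 10336+2280+8·38·10=15656; k=5: 9384+0+8·6·10=9864 → min 9864.
Length 5: W₁..W₅: k=1: 0+13128+68·78·6=44952; k=2: 42432+9384+68·8·6=55080; k=3: 60928+7752+68·34·6=82552; k=4: 73440+0+68·38·6=88944 → min 44952 | W₂..W₆: k=2: 0+9864+78·8·10=16104; k=3: 21216+9792+78·34·10=57528; k=4: 34048+2280+78·38·10=65968; k=5: 13128+0+78·6·10=17808 → min 16104.
Length 6: W₁..W₆: k=1: 0+16104+68·78·10=69144; k=2: 42432+9864+68·8·10=57736; k=3: 60928+9792+68·34·10=93840; k=4: 73440+2280+68·38·10=101560; k=5: 44952+0+68·6·10=49032 → min 49032.
Optimal order: ((W₁·(W₂·(W₃·(W₄·W₅))))·W₆) with cost 49032.

49032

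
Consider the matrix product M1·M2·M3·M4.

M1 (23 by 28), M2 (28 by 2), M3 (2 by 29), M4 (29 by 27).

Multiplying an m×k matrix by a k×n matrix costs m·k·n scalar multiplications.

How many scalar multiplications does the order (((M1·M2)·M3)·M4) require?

20631

(M1·M2): 23×28 by 28×2 → 23×2, cost 23·28·2 = 1288
((M1·M2)·M3): 23×2 by 2×29 → 23×29, cost 23·2·29 = 1334; cumulative 2622
(((M1·M2)·M3)·M4): 23×29 by 29×27 → 23×27, cost 23·29·27 = 18009; cumulative 20631
Total: 20631 scalar multiplications.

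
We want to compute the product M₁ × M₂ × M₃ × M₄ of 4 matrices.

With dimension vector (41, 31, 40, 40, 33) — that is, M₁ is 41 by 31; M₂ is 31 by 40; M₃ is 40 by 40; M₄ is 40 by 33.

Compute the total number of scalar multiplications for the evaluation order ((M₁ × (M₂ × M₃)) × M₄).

154560

(M₂ × M₃): 31×40 by 40×40 → 31×40, cost 31·40·40 = 49600
(M₁ × (M₂ × M₃)): 41×31 by 31×40 → 41×40, cost 41·31·40 = 50840; cumulative 100440
((M₁ × (M₂ × M₃)) × M₄): 41×40 by 40×33 → 41×33, cost 41·40·33 = 54120; cumulative 154560
Total: 154560 scalar multiplications.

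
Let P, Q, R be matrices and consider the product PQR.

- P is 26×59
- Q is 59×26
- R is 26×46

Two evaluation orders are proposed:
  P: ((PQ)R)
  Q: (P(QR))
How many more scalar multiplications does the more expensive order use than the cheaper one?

70148

Order P = ((PQ)R): (PQ): 26×59 by 59×26 → 26×26, cost 26·59·26 = 39884; ((PQ)R): 26×26 by 26×46 → 26×46, cost 26·26·46 = 31096; cumulative 70980. Total 70980.
Order Q = (P(QR)): (QR): 59×26 by 26×46 → 59×46, cost 59·26·46 = 70564; (P(QR)): 26×59 by 59×46 → 26×46, cost 26·59·46 = 70564; cumulative 141128. Total 141128.
Difference: |70980 − 141128| = 70148.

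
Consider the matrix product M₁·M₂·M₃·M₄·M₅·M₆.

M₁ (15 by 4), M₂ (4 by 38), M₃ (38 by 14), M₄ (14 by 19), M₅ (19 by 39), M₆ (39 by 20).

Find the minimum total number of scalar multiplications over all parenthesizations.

10476

Adjacent pairs: M₁M₂ = 15·4·38 = 2280; M₂M₃ = 4·38·14 = 2128; M₃M₄ = 38·14·19 = 10108; M₄M₅ = 14·19·39 = 10374; M₅M₆ = 19·39·20 = 14820.
Length 3: M₁..M₃: k=1: 0+2128+15·4·14=2968; k=2: 2280+0+15·38·14=10260 → min 2968 | M₂..M₄: k=2: 0+10108+4·38·19=12996; k=3: 2128+0+4·14·19=3192 → min 3192 | M₃..M₅: k=3: 0+10374+38·14·39=31122; k=4: 10108+0+38·19·39=38266 → min 31122 | M₄..M₆: k=4: 0+14820+14·19·20=20140; k=5: 10374+0+14·39·20=21294 → min 20140.
Length 4: M₁..M₄: k=1: 0+3192+15·4·19=4332; k=2: 2280+10108+15·38·19=23218; k=3: 2968+0+15·14·19=6958 → min 4332 | M₂..M₅: k=2: 0+31122+4·38·39=37050; k=3: 2128+10374+4·14·39=14686; k=4: 3192+0+4·19·39=6156 → min 6156 | M₃..M₆: k=3: 0+20140+38·14·20=30780; k=4: 10108+14820+38·19·20=39368; k=5: 31122+0+38·39·20=60762 → min 30780.
Length 5: M₁..M₅: k=1: 0+6156+15·4·39=8496; k=2: 2280+31122+15·38·39=55632; k=3: 2968+10374+15·14·39=21532; k=4: 4332+0+15·19·39=15447 → min 8496 | M₂..M₆: k=2: 0+30780+4·38·20=33820; k=3: 2128+20140+4·14·20=23388; k=4: 3192+14820+4·19·20=19532; k=5: 6156+0+4·39·20=9276 → min 9276.
Length 6: M₁..M₆: k=1: 0+9276+15·4·20=10476; k=2: 2280+30780+15·38·20=44460; k=3: 2968+20140+15·14·20=27308; k=4: 4332+14820+15·19·20=24852; k=5: 8496+0+15·39·20=20196 → min 10476.
Optimal order: (M₁·((((M₂·M₃)·M₄)·M₅)·M₆)) with cost 10476.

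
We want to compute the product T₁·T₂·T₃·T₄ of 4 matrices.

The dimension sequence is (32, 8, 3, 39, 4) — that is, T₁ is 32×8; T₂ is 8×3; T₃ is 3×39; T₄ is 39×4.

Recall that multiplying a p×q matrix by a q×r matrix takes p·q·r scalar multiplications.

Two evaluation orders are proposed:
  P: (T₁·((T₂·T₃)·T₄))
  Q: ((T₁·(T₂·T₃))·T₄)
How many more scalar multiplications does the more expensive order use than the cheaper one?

Order P = (T₁·((T₂·T₃)·T₄)): (T₂·T₃): 8×3 by 3×39 → 8×39, cost 8·3·39 = 936; ((T₂·T₃)·T₄): 8×39 by 39×4 → 8×4, cost 8·39·4 = 1248; cumulative 2184; (T₁·((T₂·T₃)·T₄)): 32×8 by 8×4 → 32×4, cost 32·8·4 = 1024; cumulative 3208. Total 3208.
Order Q = ((T₁·(T₂·T₃))·T₄): (T₂·T₃): 8×3 by 3×39 → 8×39, cost 8·3·39 = 936; (T₁·(T₂·T₃)): 32×8 by 8×39 → 32×39, cost 32·8·39 = 9984; cumulative 10920; ((T₁·(T₂·T₃))·T₄): 32×39 by 39×4 → 32×4, cost 32·39·4 = 4992; cumulative 15912. Total 15912.
Difference: |3208 − 15912| = 12704.

12704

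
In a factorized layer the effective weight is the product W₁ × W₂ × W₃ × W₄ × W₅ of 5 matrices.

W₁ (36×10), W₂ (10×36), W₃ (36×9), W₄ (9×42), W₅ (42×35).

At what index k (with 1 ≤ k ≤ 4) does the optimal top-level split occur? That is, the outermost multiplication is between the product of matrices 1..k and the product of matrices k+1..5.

3

Adjacent pairs: W₁W₂ = 36·10·36 = 12960; W₂W₃ = 10·36·9 = 3240; W₃W₄ = 36·9·42 = 13608; W₄W₅ = 9·42·35 = 13230.
Length 3: W₁..W₃: k=1: 0+3240+36·10·9=6480; k=2: 12960+0+36·36·9=24624 → min 6480 | W₂..W₄: k=2: 0+13608+10·36·42=28728; k=3: 3240+0+10·9·42=7020 → min 7020 | W₃..W₅: k=3: 0+13230+36·9·35=24570; k=4: 13608+0+36·42·35=66528 → min 24570.
Length 4: W₁..W₄: k=1: 0+7020+36·10·42=22140; k=2: 12960+13608+36·36·42=81000; k=3: 6480+0+36·9·42=20088 → min 20088 | W₂..W₅: k=2: 0+24570+10·36·35=37170; k=3: 3240+13230+10·9·35=19620; k=4: 7020+0+10·42·35=21720 → min 19620.
Top-level splits: k=1: (W₁..W₁)·(W₂..W₅) → 0+19620+36·10·35 = 32220; k=2: (W₁..W₂)·(W₃..W₅) → 12960+24570+36·36·35 = 82890; k=3: (W₁..W₃)·(W₄..W₅) → 6480+13230+36·9·35 = 31050; k=4: (W₁..W₄)·(W₅..W₅) → 20088+0+36·42·35 = 73008.
Best split is after W₃, i.e. k = 3.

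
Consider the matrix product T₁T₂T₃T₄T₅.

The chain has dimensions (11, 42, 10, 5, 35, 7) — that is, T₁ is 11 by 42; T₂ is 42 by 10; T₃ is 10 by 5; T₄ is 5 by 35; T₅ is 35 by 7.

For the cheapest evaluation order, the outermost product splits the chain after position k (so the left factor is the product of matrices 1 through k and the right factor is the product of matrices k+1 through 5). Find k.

3

Adjacent pairs: T₁T₂ = 11·42·10 = 4620; T₂T₃ = 42·10·5 = 2100; T₃T₄ = 10·5·35 = 1750; T₄T₅ = 5·35·7 = 1225.
Length 3: T₁..T₃: k=1: 0+2100+11·42·5=4410; k=2: 4620+0+11·10·5=5170 → min 4410 | T₂..T₄: k=2: 0+1750+42·10·35=16450; k=3: 2100+0+42·5·35=9450 → min 9450 | T₃..T₅: k=3: 0+1225+10·5·7=1575; k=4: 1750+0+10·35·7=4200 → min 1575.
Length 4: T₁..T₄: k=1: 0+9450+11·42·35=25620; k=2: 4620+1750+11·10·35=10220; k=3: 4410+0+11·5·35=6335 → min 6335 | T₂..T₅: k=2: 0+1575+42·10·7=4515; k=3: 2100+1225+42·5·7=4795; k=4: 9450+0+42·35·7=19740 → min 4515.
Top-level splits: k=1: (T₁..T₁)·(T₂..T₅) → 0+4515+11·42·7 = 7749; k=2: (T₁..T₂)·(T₃..T₅) → 4620+1575+11·10·7 = 6965; k=3: (T₁..T₃)·(T₄..T₅) → 4410+1225+11·5·7 = 6020; k=4: (T₁..T₄)·(T₅..T₅) → 6335+0+11·35·7 = 9030.
Best split is after T₃, i.e. k = 3.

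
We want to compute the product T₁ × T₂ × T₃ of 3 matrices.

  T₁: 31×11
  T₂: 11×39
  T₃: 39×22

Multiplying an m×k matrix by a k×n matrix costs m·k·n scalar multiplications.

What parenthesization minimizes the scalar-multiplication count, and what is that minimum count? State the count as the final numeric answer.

16940

(T₁ × (T₂ × T₃)): cost 16940.
((T₁ × T₂) × T₃): cost 39897.
Optimal: (T₁ × (T₂ × T₃)) with cost 16940.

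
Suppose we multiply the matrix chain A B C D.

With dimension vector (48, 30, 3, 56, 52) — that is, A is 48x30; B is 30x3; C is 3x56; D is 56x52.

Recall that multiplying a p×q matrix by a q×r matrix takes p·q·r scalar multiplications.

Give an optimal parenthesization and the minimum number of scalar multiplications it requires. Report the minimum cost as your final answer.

20544

Adjacent pairs: AB = 48·30·3 = 4320; BC = 30·3·56 = 5040; CD = 3·56·52 = 8736.
Length 3: A..C: k=1: 0+5040+48·30·56=85680; k=2: 4320+0+48·3·56=12384 → min 12384 | B..D: k=2: 0+8736+30·3·52=13416; k=3: 5040+0+30·56·52=92400 → min 13416.
Length 4: A..D: k=1: 0+13416+48·30·52=88296; k=2: 4320+8736+48·3·52=20544; k=3: 12384+0+48·56·52=152160 → min 20544.
Optimal parenthesization: ((A B) (C D)) with cost 20544.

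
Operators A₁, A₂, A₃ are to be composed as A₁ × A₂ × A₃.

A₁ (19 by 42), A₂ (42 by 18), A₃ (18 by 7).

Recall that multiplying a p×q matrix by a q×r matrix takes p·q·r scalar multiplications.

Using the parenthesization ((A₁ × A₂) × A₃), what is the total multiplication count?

16758

(A₁ × A₂): 19×42 by 42×18 → 19×18, cost 19·42·18 = 14364
((A₁ × A₂) × A₃): 19×18 by 18×7 → 19×7, cost 19·18·7 = 2394; cumulative 16758
Total: 16758 scalar multiplications.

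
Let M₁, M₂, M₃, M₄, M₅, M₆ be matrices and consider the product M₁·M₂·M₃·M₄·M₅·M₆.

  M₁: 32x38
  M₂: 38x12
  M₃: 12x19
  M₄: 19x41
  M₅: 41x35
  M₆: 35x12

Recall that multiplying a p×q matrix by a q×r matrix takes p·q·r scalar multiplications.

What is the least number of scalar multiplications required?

48504

Adjacent pairs: M₁M₂ = 32·38·12 = 14592; M₂M₃ = 38·12·19 = 8664; M₃M₄ = 12·19·41 = 9348; M₄M₅ = 19·41·35 = 27265; M₅M₆ = 41·35·12 = 17220.
Length 3: M₁..M₃: k=1: 0+8664+32·38·19=31768; k=2: 14592+0+32·12·19=21888 → min 21888 | M₂..M₄: k=2: 0+9348+38·12·41=28044; k=3: 8664+0+38·19·41=38266 → min 28044 | M₃..M₅: k=3: 0+27265+12·19·35=35245; k=4: 9348+0+12·41·35=26568 → min 26568 | M₄..M₆: k=4: 0+17220+19·41·12=26568; k=5: 27265+0+19·35·12=35245 → min 26568.
Length 4: M₁..M₄: k=1: 0+28044+32·38·41=77900; k=2: 14592+9348+32·12·41=39684; k=3: 21888+0+32·19·41=46816 → min 39684 | M₂..M₅: k=2: 0+26568+38·12·35=42528; k=3: 8664+27265+38·19·35=61199; k=4: 28044+0+38·41·35=82574 → min 42528 | M₃..M₆: k=3: 0+26568+12·19·12=29304; k=4: 9348+17220+12·41·12=32472; k=5: 26568+0+12·35·12=31608 → min 29304.
Length 5: M₁..M₅: k=1: 0+42528+32·38·35=85088; k=2: 14592+26568+32·12·35=54600; k=3: 21888+27265+32·19·35=70433; k=4: 39684+0+32·41·35=85604 → min 54600 | M₂..M₆: k=2: 0+29304+38·12·12=34776; k=3: 8664+26568+38·19·12=43896; k=4: 28044+17220+38·41·12=63960; k=5: 42528+0+38·35·12=58488 → min 34776.
Length 6: M₁..M₆: k=1: 0+34776+32·38·12=49368; k=2: 14592+29304+32·12·12=48504; k=3: 21888+26568+32·19·12=55752; k=4: 39684+17220+32·41·12=72648; k=5: 54600+0+32·35·12=68040 → min 48504.
Optimal order: ((M₁·M₂)·(M₃·(M₄·(M₅·M₆)))) with cost 48504.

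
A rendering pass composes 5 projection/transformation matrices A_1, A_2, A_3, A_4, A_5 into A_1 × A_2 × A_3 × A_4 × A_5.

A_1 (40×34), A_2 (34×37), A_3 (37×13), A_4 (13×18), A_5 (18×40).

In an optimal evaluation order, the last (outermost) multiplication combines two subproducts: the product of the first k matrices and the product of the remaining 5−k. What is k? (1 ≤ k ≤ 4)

Adjacent pairs: A_1A_2 = 40·34·37 = 50320; A_2A_3 = 34·37·13 = 16354; A_3A_4 = 37·13·18 = 8658; A_4A_5 = 13·18·40 = 9360.
Length 3: A_1..A_3: k=1: 0+16354+40·34·13=34034; k=2: 50320+0+40·37·13=69560 → min 34034 | A_2..A_4: k=2: 0+8658+34·37·18=31302; k=3: 16354+0+34·13·18=24310 → min 24310 | A_3..A_5: k=3: 0+9360+37·13·40=28600; k=4: 8658+0+37·18·40=35298 → min 28600.
Length 4: A_1..A_4: k=1: 0+24310+40·34·18=48790; k=2: 50320+8658+40·37·18=85618; k=3: 34034+0+40·13·18=43394 → min 43394 | A_2..A_5: k=2: 0+28600+34·37·40=78920; k=3: 16354+9360+34·13·40=43394; k=4: 24310+0+34·18·40=48790 → min 43394.
Top-level splits: k=1: (A_1..A_1)·(A_2..A_5) → 0+43394+40·34·40 = 97794; k=2: (A_1..A_2)·(A_3..A_5) → 50320+28600+40·37·40 = 138120; k=3: (A_1..A_3)·(A_4..A_5) → 34034+9360+40·13·40 = 64194; k=4: (A_1..A_4)·(A_5..A_5) → 43394+0+40·18·40 = 72194.
Best split is after A_3, i.e. k = 3.

3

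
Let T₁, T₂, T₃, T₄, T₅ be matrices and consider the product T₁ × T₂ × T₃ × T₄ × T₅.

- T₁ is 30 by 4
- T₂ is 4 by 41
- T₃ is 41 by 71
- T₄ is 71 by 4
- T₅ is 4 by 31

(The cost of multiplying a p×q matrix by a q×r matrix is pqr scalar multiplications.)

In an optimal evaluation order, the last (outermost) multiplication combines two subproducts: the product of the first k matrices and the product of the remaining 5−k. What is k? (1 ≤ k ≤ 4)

Adjacent pairs: T₁T₂ = 30·4·41 = 4920; T₂T₃ = 4·41·71 = 11644; T₃T₄ = 41·71·4 = 11644; T₄T₅ = 71·4·31 = 8804.
Length 3: T₁..T₃: k=1: 0+11644+30·4·71=20164; k=2: 4920+0+30·41·71=92250 → min 20164 | T₂..T₄: k=2: 0+11644+4·41·4=12300; k=3: 11644+0+4·71·4=12780 → min 12300 | T₃..T₅: k=3: 0+8804+41·71·31=99045; k=4: 11644+0+41·4·31=16728 → min 16728.
Length 4: T₁..T₄: k=1: 0+12300+30·4·4=12780; k=2: 4920+11644+30·41·4=21484; k=3: 20164+0+30·71·4=28684 → min 12780 | T₂..T₅: k=2: 0+16728+4·41·31=21812; k=3: 11644+8804+4·71·31=29252; k=4: 12300+0+4·4·31=12796 → min 12796.
Top-level splits: k=1: (T₁..T₁)·(T₂..T₅) → 0+12796+30·4·31 = 16516; k=2: (T₁..T₂)·(T₃..T₅) → 4920+16728+30·41·31 = 59778; k=3: (T₁..T₃)·(T₄..T₅) → 20164+8804+30·71·31 = 94998; k=4: (T₁..T₄)·(T₅..T₅) → 12780+0+30·4·31 = 16500.
Best split is after T₄, i.e. k = 4.

4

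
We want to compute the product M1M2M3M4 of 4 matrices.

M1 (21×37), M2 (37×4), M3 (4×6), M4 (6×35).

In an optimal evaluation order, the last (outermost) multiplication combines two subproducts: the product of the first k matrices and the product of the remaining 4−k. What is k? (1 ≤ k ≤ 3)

2

Adjacent pairs: M1M2 = 21·37·4 = 3108; M2M3 = 37·4·6 = 888; M3M4 = 4·6·35 = 840.
Length 3: M1..M3: k=1: 0+888+21·37·6=5550; k=2: 3108+0+21·4·6=3612 → min 3612 | M2..M4: k=2: 0+840+37·4·35=6020; k=3: 888+0+37·6·35=8658 → min 6020.
Top-level splits: k=1: (M1..M1)·(M2..M4) → 0+6020+21·37·35 = 33215; k=2: (M1..M2)·(M3..M4) → 3108+840+21·4·35 = 6888; k=3: (M1..M3)·(M4..M4) → 3612+0+21·6·35 = 8022.
Best split is after M2, i.e. k = 2.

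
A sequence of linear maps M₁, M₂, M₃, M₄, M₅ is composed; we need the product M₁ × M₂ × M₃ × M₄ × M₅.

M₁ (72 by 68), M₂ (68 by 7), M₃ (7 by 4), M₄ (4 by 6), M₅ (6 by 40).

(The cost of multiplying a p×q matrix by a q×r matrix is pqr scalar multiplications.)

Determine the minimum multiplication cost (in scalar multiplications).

33968

Adjacent pairs: M₁M₂ = 72·68·7 = 34272; M₂M₃ = 68·7·4 = 1904; M₃M₄ = 7·4·6 = 168; M₄M₅ = 4·6·40 = 960.
Length 3: M₁..M₃: k=1: 0+1904+72·68·4=21488; k=2: 34272+0+72·7·4=36288 → min 21488 | M₂..M₄: k=2: 0+168+68·7·6=3024; k=3: 1904+0+68·4·6=3536 → min 3024 | M₃..M₅: k=3: 0+960+7·4·40=2080; k=4: 168+0+7·6·40=1848 → min 1848.
Length 4: M₁..M₄: k=1: 0+3024+72·68·6=32400; k=2: 34272+168+72·7·6=37464; k=3: 21488+0+72·4·6=23216 → min 23216 | M₂..M₅: k=2: 0+1848+68·7·40=20888; k=3: 1904+960+68·4·40=13744; k=4: 3024+0+68·6·40=19344 → min 13744.
Length 5: M₁..M₅: k=1: 0+13744+72·68·40=209584; k=2: 34272+1848+72·7·40=56280; k=3: 21488+960+72·4·40=33968; k=4: 23216+0+72·6·40=40496 → min 33968.
Optimal order: ((M₁ × (M₂ × M₃)) × (M₄ × M₅)) with cost 33968.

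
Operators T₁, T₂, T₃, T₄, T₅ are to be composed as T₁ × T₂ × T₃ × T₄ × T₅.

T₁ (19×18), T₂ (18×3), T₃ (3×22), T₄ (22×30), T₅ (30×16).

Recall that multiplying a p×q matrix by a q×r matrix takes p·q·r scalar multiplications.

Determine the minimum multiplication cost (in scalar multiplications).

Adjacent pairs: T₁T₂ = 19·18·3 = 1026; T₂T₃ = 18·3·22 = 1188; T₃T₄ = 3·22·30 = 1980; T₄T₅ = 22·30·16 = 10560.
Length 3: T₁..T₃: k=1: 0+1188+19·18·22=8712; k=2: 1026+0+19·3·22=2280 → min 2280 | T₂..T₄: k=2: 0+1980+18·3·30=3600; k=3: 1188+0+18·22·30=13068 → min 3600 | T₃..T₅: k=3: 0+10560+3·22·16=11616; k=4: 1980+0+3·30·16=3420 → min 3420.
Length 4: T₁..T₄: k=1: 0+3600+19·18·30=13860; k=2: 1026+1980+19·3·30=4716; k=3: 2280+0+19·22·30=14820 → min 4716 | T₂..T₅: k=2: 0+3420+18·3·16=4284; k=3: 1188+10560+18·22·16=18084; k=4: 3600+0+18·30·16=12240 → min 4284.
Length 5: T₁..T₅: k=1: 0+4284+19·18·16=9756; k=2: 1026+3420+19·3·16=5358; k=3: 2280+10560+19·22·16=19528; k=4: 4716+0+19·30·16=13836 → min 5358.
Optimal order: ((T₁ × T₂) × ((T₃ × T₄) × T₅)) with cost 5358.

5358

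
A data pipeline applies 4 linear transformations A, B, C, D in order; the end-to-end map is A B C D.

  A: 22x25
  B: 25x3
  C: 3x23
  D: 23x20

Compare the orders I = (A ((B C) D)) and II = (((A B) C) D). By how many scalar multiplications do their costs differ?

Order I = (A ((B C) D)): (B C): 25×3 by 3×23 → 25×23, cost 25·3·23 = 1725; ((B C) D): 25×23 by 23×20 → 25×20, cost 25·23·20 = 11500; cumulative 13225; (A ((B C) D)): 22×25 by 25×20 → 22×20, cost 22·25·20 = 11000; cumulative 24225. Total 24225.
Order II = (((A B) C) D): (A B): 22×25 by 25×3 → 22×3, cost 22·25·3 = 1650; ((A B) C): 22×3 by 3×23 → 22×23, cost 22·3·23 = 1518; cumulative 3168; (((A B) C) D): 22×23 by 23×20 → 22×20, cost 22·23·20 = 10120; cumulative 13288. Total 13288.
Difference: |24225 − 13288| = 10937.

10937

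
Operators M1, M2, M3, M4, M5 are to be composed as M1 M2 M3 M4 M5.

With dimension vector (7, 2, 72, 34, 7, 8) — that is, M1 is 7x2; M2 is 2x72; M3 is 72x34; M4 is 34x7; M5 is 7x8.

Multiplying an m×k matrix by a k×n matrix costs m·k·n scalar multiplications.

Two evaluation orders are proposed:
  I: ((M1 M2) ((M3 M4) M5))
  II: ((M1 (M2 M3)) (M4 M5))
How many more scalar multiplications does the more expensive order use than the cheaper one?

Order I = ((M1 M2) ((M3 M4) M5)): (M1 M2): 7×2 by 2×72 → 7×72, cost 7·2·72 = 1008; (M3 M4): 72×34 by 34×7 → 72×7, cost 72·34·7 = 17136; ((M3 M4) M5): 72×7 by 7×8 → 72×8, cost 72·7·8 = 4032; cumulative 21168; ((M1 M2) ((M3 M4) M5)): 7×72 by 72×8 → 7×8, cost 7·72·8 = 4032; cumulative 26208. Total 26208.
Order II = ((M1 (M2 M3)) (M4 M5)): (M2 M3): 2×72 by 72×34 → 2×34, cost 2·72·34 = 4896; (M1 (M2 M3)): 7×2 by 2×34 → 7×34, cost 7·2·34 = 476; cumulative 5372; (M4 M5): 34×7 by 7×8 → 34×8, cost 34·7·8 = 1904; ((M1 (M2 M3)) (M4 M5)): 7×34 by 34×8 → 7×8, cost 7·34·8 = 1904; cumulative 9180. Total 9180.
Difference: |26208 − 9180| = 17028.

17028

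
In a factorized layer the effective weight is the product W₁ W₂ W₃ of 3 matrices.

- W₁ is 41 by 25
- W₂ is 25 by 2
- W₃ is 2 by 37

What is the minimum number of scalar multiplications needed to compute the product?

5084

Order (W₁ (W₂ W₃)): (W₂ W₃): 25×2 by 2×37 → 25×37, cost 25·2·37 = 1850; (W₁ (W₂ W₃)): 41×25 by 25×37 → 41×37, cost 41·25·37 = 37925; cumulative 39775. Total 39775.
Order ((W₁ W₂) W₃): (W₁ W₂): 41×25 by 25×2 → 41×2, cost 41·25·2 = 2050; ((W₁ W₂) W₃): 41×2 by 2×37 → 41×37, cost 41·2·37 = 3034; cumulative 5084. Total 5084.
Minimum: 5084.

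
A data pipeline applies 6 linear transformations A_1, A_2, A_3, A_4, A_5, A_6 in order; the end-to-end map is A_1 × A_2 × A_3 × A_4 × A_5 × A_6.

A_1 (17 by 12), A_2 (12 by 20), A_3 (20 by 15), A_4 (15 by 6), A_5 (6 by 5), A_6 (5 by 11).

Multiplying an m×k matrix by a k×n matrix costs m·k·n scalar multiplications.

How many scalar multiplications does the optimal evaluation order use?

Adjacent pairs: A_1A_2 = 17·12·20 = 4080; A_2A_3 = 12·20·15 = 3600; A_3A_4 = 20·15·6 = 1800; A_4A_5 = 15·6·5 = 450; A_5A_6 = 6·5·11 = 330.
Length 3: A_1..A_3: k=1: 0+3600+17·12·15=6660; k=2: 4080+0+17·20·15=9180 → min 6660 | A_2..A_4: k=2: 0+1800+12·20·6=3240; k=3: 3600+0+12·15·6=4680 → min 3240 | A_3..A_5: k=3: 0+450+20·15·5=1950; k=4: 1800+0+20·6·5=2400 → min 1950 | A_4..A_6: k=4: 0+330+15·6·11=1320; k=5: 450+0+15·5·11=1275 → min 1275.
Length 4: A_1..A_4: k=1: 0+3240+17·12·6=4464; k=2: 4080+1800+17·20·6=7920; k=3: 6660+0+17·15·6=8190 → min 4464 | A_2..A_5: k=2: 0+1950+12·20·5=3150; k=3: 3600+450+12·15·5=4950; k=4: 3240+0+12·6·5=3600 → min 3150 | A_3..A_6: k=3: 0+1275+20·15·11=4575; k=4: 1800+330+20·6·11=3450; k=5: 1950+0+20·5·11=3050 → min 3050.
Length 5: A_1..A_5: k=1: 0+3150+17·12·5=4170; k=2: 4080+1950+17·20·5=7730; k=3: 6660+450+17·15·5=8385; k=4: 4464+0+17·6·5=4974 → min 4170 | A_2..A_6: k=2: 0+3050+12·20·11=5690; k=3: 3600+1275+12·15·11=6855; k=4: 3240+330+12·6·11=4362; k=5: 3150+0+12·5·11=3810 → min 3810.
Length 6: A_1..A_6: k=1: 0+3810+17·12·11=6054; k=2: 4080+3050+17·20·11=10870; k=3: 6660+1275+17·15·11=10740; k=4: 4464+330+17·6·11=5916; k=5: 4170+0+17·5·11=5105 → min 5105.
Optimal order: ((A_1 × (A_2 × (A_3 × (A_4 × A_5)))) × A_6) with cost 5105.

5105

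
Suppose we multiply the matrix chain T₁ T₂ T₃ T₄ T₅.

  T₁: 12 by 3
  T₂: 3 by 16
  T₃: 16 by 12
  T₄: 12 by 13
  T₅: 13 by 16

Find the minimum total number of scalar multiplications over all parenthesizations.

2244

Adjacent pairs: T₁T₂ = 12·3·16 = 576; T₂T₃ = 3·16·12 = 576; T₃T₄ = 16·12·13 = 2496; T₄T₅ = 12·13·16 = 2496.
Length 3: T₁..T₃: k=1: 0+576+12·3·12=1008; k=2: 576+0+12·16·12=2880 → min 1008 | T₂..T₄: k=2: 0+2496+3·16·13=3120; k=3: 576+0+3·12·13=1044 → min 1044 | T₃..T₅: k=3: 0+2496+16·12·16=5568; k=4: 2496+0+16·13·16=5824 → min 5568.
Length 4: T₁..T₄: k=1: 0+1044+12·3·13=1512; k=2: 576+2496+12·16·13=5568; k=3: 1008+0+12·12·13=2880 → min 1512 | T₂..T₅: k=2: 0+5568+3·16·16=6336; k=3: 576+2496+3·12·16=3648; k=4: 1044+0+3·13·16=1668 → min 1668.
Length 5: T₁..T₅: k=1: 0+1668+12·3·16=2244; k=2: 576+5568+12·16·16=9216; k=3: 1008+2496+12·12·16=5808; k=4: 1512+0+12·13·16=4008 → min 2244.
Optimal order: (T₁ (((T₂ T₃) T₄) T₅)) with cost 2244.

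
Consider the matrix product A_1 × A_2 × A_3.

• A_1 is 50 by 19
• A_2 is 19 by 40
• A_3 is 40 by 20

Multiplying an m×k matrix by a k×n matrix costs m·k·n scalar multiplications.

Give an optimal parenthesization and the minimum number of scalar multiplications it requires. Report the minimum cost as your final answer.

34200

(A_1 × (A_2 × A_3)): cost 34200.
((A_1 × A_2) × A_3): cost 78000.
Optimal: (A_1 × (A_2 × A_3)) with cost 34200.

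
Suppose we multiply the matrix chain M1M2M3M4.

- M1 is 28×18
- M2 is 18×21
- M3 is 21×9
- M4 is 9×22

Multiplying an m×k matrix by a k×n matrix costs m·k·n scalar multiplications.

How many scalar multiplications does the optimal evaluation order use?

13482

Adjacent pairs: M1M2 = 28·18·21 = 10584; M2M3 = 18·21·9 = 3402; M3M4 = 21·9·22 = 4158.
Length 3: M1..M3: k=1: 0+3402+28·18·9=7938; k=2: 10584+0+28·21·9=15876 → min 7938 | M2..M4: k=2: 0+4158+18·21·22=12474; k=3: 3402+0+18·9·22=6966 → min 6966.
Length 4: M1..M4: k=1: 0+6966+28·18·22=18054; k=2: 10584+4158+28·21·22=27678; k=3: 7938+0+28·9·22=13482 → min 13482.
Optimal order: ((M1(M2M3))M4) with cost 13482.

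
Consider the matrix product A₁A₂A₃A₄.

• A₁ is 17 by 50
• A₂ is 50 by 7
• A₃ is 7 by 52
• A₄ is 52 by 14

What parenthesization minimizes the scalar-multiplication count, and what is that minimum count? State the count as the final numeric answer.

Adjacent pairs: A₁A₂ = 17·50·7 = 5950; A₂A₃ = 50·7·52 = 18200; A₃A₄ = 7·52·14 = 5096.
Length 3: A₁..A₃: k=1: 0+18200+17·50·52=62400; k=2: 5950+0+17·7·52=12138 → min 12138 | A₂..A₄: k=2: 0+5096+50·7·14=9996; k=3: 18200+0+50·52·14=54600 → min 9996.
Length 4: A₁..A₄: k=1: 0+9996+17·50·14=21896; k=2: 5950+5096+17·7·14=12712; k=3: 12138+0+17·52·14=24514 → min 12712.
Optimal parenthesization: ((A₁A₂)(A₃A₄)) with cost 12712.

12712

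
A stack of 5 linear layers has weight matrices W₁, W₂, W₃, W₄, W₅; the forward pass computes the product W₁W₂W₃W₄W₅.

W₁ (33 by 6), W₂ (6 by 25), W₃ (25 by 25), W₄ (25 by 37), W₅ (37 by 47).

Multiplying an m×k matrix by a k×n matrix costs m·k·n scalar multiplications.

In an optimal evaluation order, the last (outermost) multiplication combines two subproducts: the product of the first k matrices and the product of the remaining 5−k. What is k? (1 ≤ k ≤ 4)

Adjacent pairs: W₁W₂ = 33·6·25 = 4950; W₂W₃ = 6·25·25 = 3750; W₃W₄ = 25·25·37 = 23125; W₄W₅ = 25·37·47 = 43475.
Length 3: W₁..W₃: k=1: 0+3750+33·6·25=8700; k=2: 4950+0+33·25·25=25575 → min 8700 | W₂..W₄: k=2: 0+23125+6·25·37=28675; k=3: 3750+0+6·25·37=9300 → min 9300 | W₃..W₅: k=3: 0+43475+25·25·47=72850; k=4: 23125+0+25·37·47=66600 → min 66600.
Length 4: W₁..W₄: k=1: 0+9300+33·6·37=16626; k=2: 4950+23125+33·25·37=58600; k=3: 8700+0+33·25·37=39225 → min 16626 | W₂..W₅: k=2: 0+66600+6·25·47=73650; k=3: 3750+43475+6·25·47=54275; k=4: 9300+0+6·37·47=19734 → min 19734.
Top-level splits: k=1: (W₁..W₁)·(W₂..W₅) → 0+19734+33·6·47 = 29040; k=2: (W₁..W₂)·(W₃..W₅) → 4950+66600+33·25·47 = 110325; k=3: (W₁..W₃)·(W₄..W₅) → 8700+43475+33·25·47 = 90950; k=4: (W₁..W₄)·(W₅..W₅) → 16626+0+33·37·47 = 74013.
Best split is after W₁, i.e. k = 1.

1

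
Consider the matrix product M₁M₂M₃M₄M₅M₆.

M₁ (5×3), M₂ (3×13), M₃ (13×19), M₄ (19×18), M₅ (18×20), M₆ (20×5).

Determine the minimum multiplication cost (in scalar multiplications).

3222

Adjacent pairs: M₁M₂ = 5·3·13 = 195; M₂M₃ = 3·13·19 = 741; M₃M₄ = 13·19·18 = 4446; M₄M₅ = 19·18·20 = 6840; M₅M₆ = 18·20·5 = 1800.
Length 3: M₁..M₃: k=1: 0+741+5·3·19=1026; k=2: 195+0+5·13·19=1430 → min 1026 | M₂..M₄: k=2: 0+4446+3·13·18=5148; k=3: 741+0+3·19·18=1767 → min 1767 | M₃..M₅: k=3: 0+6840+13·19·20=11780; k=4: 4446+0+13·18·20=9126 → min 9126 | M₄..M₆: k=4: 0+1800+19·18·5=3510; k=5: 6840+0+19·20·5=8740 → min 3510.
Length 4: M₁..M₄: k=1: 0+1767+5·3·18=2037; k=2: 195+4446+5·13·18=5811; k=3: 1026+0+5·19·18=2736 → min 2037 | M₂..M₅: k=2: 0+9126+3·13·20=9906; k=3: 741+6840+3·19·20=8721; k=4: 1767+0+3·18·20=2847 → min 2847 | M₃..M₆: k=3: 0+3510+13·19·5=4745; k=4: 4446+1800+13·18·5=7416; k=5: 9126+0+13·20·5=10426 → min 4745.
Length 5: M₁..M₅: k=1: 0+2847+5·3·20=3147; k=2: 195+9126+5·13·20=10621; k=3: 1026+6840+5·19·20=9766; k=4: 2037+0+5·18·20=3837 → min 3147 | M₂..M₆: k=2: 0+4745+3·13·5=4940; k=3: 741+3510+3·19·5=4536; k=4: 1767+1800+3·18·5=3837; k=5: 2847+0+3·20·5=3147 → min 3147.
Length 6: M₁..M₆: k=1: 0+3147+5·3·5=3222; k=2: 195+4745+5·13·5=5265; k=3: 1026+3510+5·19·5=5011; k=4: 2037+1800+5·18·5=4287; k=5: 3147+0+5·20·5=3647 → min 3222.
Optimal order: (M₁((((M₂M₃)M₄)M₅)M₆)) with cost 3222.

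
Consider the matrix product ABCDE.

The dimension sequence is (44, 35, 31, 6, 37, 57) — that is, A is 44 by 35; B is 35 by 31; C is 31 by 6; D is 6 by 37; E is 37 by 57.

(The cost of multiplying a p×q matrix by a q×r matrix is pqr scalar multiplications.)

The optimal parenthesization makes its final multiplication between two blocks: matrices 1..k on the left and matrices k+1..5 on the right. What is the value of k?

3

Adjacent pairs: AB = 44·35·31 = 47740; BC = 35·31·6 = 6510; CD = 31·6·37 = 6882; DE = 6·37·57 = 12654.
Length 3: A..C: k=1: 0+6510+44·35·6=15750; k=2: 47740+0+44·31·6=55924 → min 15750 | B..D: k=2: 0+6882+35·31·37=47027; k=3: 6510+0+35·6·37=14280 → min 14280 | C..E: k=3: 0+12654+31·6·57=23256; k=4: 6882+0+31·37·57=72261 → min 23256.
Length 4: A..D: k=1: 0+14280+44·35·37=71260; k=2: 47740+6882+44·31·37=105090; k=3: 15750+0+44·6·37=25518 → min 25518 | B..E: k=2: 0+23256+35·31·57=85101; k=3: 6510+12654+35·6·57=31134; k=4: 14280+0+35·37·57=88095 → min 31134.
Top-level splits: k=1: (A..A)·(B..E) → 0+31134+44·35·57 = 118914; k=2: (A..B)·(C..E) → 47740+23256+44·31·57 = 148744; k=3: (A..C)·(D..E) → 15750+12654+44·6·57 = 43452; k=4: (A..D)·(E..E) → 25518+0+44·37·57 = 118314.
Best split is after C, i.e. k = 3.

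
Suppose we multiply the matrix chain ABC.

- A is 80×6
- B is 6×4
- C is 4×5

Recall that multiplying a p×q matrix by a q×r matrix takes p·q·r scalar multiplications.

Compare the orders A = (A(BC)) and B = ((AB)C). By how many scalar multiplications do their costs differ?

Order A = (A(BC)): (BC): 6×4 by 4×5 → 6×5, cost 6·4·5 = 120; (A(BC)): 80×6 by 6×5 → 80×5, cost 80·6·5 = 2400; cumulative 2520. Total 2520.
Order B = ((AB)C): (AB): 80×6 by 6×4 → 80×4, cost 80·6·4 = 1920; ((AB)C): 80×4 by 4×5 → 80×5, cost 80·4·5 = 1600; cumulative 3520. Total 3520.
Difference: |2520 − 3520| = 1000.

1000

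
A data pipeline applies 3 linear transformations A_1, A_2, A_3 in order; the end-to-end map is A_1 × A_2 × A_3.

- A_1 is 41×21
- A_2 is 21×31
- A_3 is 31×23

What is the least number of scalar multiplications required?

34776

Order (A_1 × (A_2 × A_3)): (A_2 × A_3): 21×31 by 31×23 → 21×23, cost 21·31·23 = 14973; (A_1 × (A_2 × A_3)): 41×21 by 21×23 → 41×23, cost 41·21·23 = 19803; cumulative 34776. Total 34776.
Order ((A_1 × A_2) × A_3): (A_1 × A_2): 41×21 by 21×31 → 41×31, cost 41·21·31 = 26691; ((A_1 × A_2) × A_3): 41×31 by 31×23 → 41×23, cost 41·31·23 = 29233; cumulative 55924. Total 55924.
Minimum: 34776.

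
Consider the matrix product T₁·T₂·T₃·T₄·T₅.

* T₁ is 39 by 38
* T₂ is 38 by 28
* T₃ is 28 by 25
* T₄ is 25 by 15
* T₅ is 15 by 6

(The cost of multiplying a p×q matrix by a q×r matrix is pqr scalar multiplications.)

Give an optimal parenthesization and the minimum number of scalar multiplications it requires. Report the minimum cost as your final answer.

Adjacent pairs: T₁T₂ = 39·38·28 = 41496; T₂T₃ = 38·28·25 = 26600; T₃T₄ = 28·25·15 = 10500; T₄T₅ = 25·15·6 = 2250.
Length 3: T₁..T₃: k=1: 0+26600+39·38·25=63650; k=2: 41496+0+39·28·25=68796 → min 63650 | T₂..T₄: k=2: 0+10500+38·28·15=26460; k=3: 26600+0+38·25·15=40850 → min 26460 | T₃..T₅: k=3: 0+2250+28·25·6=6450; k=4: 10500+0+28·15·6=13020 → min 6450.
Length 4: T₁..T₄: k=1: 0+26460+39·38·15=48690; k=2: 41496+10500+39·28·15=68376; k=3: 63650+0+39·25·15=78275 → min 48690 | T₂..T₅: k=2: 0+6450+38·28·6=12834; k=3: 26600+2250+38·25·6=34550; k=4: 26460+0+38·15·6=29880 → min 12834.
Length 5: T₁..T₅: k=1: 0+12834+39·38·6=21726; k=2: 41496+6450+39·28·6=54498; k=3: 63650+2250+39·25·6=71750; k=4: 48690+0+39·15·6=52200 → min 21726.
Optimal parenthesization: (T₁·(T₂·(T₃·(T₄·T₅)))) with cost 21726.

21726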